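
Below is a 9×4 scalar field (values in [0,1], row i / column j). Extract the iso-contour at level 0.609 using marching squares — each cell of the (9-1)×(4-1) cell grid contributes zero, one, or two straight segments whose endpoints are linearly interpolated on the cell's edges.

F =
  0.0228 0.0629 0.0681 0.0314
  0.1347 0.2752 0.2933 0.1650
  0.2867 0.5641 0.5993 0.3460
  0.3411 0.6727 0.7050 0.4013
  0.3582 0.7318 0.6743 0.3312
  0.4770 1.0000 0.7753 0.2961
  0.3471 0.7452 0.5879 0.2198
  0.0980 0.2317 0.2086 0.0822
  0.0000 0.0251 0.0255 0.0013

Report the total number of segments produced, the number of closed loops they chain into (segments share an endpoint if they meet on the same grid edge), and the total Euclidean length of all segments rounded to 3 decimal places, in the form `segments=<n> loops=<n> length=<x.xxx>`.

cell (2,0): code 0100 → (2.413,1.000)–(3.000,0.808)
cell (2,1): code 1100 → (2.092,2.000)–(2.413,1.000)
cell (2,2): code 1000 → (3.000,2.316)–(2.092,2.000)
cell (3,0): code 0110 → (3.000,0.808)–(4.000,0.671)
cell (3,2): code 1001 → (4.000,2.190)–(3.000,2.316)
cell (4,0): code 0110 → (4.000,0.671)–(5.000,0.252)
cell (4,2): code 1001 → (5.000,2.347)–(4.000,2.190)
cell (5,0): code 0110 → (5.000,0.252)–(6.000,0.658)
cell (5,1): code 1011 → (6.000,1.866)–(5.887,2.000)
cell (5,2): code 0001 → (5.887,2.000)–(5.000,2.347)
cell (6,0): code 0010 → (6.000,0.658)–(6.265,1.000)
cell (6,1): code 0001 → (6.265,1.000)–(6.000,1.866)
total: 12 segments, chained into 1 closed loop(s), length Σ = 10.288450

segments=12 loops=1 length=10.288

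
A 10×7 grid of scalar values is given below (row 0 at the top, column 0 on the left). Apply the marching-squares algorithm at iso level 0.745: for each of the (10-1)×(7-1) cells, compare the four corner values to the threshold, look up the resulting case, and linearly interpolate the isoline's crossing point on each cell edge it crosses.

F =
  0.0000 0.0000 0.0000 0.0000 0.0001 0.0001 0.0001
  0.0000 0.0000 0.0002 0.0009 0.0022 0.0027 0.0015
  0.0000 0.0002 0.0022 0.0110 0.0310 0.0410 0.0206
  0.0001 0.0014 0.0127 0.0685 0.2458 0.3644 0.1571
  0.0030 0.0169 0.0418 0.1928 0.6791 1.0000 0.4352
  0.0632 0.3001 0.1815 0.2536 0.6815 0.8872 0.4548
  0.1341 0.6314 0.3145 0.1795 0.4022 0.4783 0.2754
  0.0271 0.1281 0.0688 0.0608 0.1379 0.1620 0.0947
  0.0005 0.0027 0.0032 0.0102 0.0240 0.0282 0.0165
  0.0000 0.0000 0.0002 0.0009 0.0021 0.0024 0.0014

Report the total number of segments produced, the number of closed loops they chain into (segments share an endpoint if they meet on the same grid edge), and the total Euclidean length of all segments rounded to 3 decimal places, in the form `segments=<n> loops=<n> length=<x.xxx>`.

segments=6 loops=1 length=4.759

cell (3,4): code 0100 → (3.599,5.000)–(4.000,4.205)
cell (3,5): code 1000 → (4.000,5.451)–(3.599,5.000)
cell (4,4): code 0110 → (4.000,4.205)–(5.000,4.309)
cell (4,5): code 1001 → (5.000,5.329)–(4.000,5.451)
cell (5,4): code 0010 → (5.000,4.309)–(5.348,5.000)
cell (5,5): code 0001 → (5.348,5.000)–(5.000,5.329)
total: 6 segments, chained into 1 closed loop(s), length Σ = 4.759451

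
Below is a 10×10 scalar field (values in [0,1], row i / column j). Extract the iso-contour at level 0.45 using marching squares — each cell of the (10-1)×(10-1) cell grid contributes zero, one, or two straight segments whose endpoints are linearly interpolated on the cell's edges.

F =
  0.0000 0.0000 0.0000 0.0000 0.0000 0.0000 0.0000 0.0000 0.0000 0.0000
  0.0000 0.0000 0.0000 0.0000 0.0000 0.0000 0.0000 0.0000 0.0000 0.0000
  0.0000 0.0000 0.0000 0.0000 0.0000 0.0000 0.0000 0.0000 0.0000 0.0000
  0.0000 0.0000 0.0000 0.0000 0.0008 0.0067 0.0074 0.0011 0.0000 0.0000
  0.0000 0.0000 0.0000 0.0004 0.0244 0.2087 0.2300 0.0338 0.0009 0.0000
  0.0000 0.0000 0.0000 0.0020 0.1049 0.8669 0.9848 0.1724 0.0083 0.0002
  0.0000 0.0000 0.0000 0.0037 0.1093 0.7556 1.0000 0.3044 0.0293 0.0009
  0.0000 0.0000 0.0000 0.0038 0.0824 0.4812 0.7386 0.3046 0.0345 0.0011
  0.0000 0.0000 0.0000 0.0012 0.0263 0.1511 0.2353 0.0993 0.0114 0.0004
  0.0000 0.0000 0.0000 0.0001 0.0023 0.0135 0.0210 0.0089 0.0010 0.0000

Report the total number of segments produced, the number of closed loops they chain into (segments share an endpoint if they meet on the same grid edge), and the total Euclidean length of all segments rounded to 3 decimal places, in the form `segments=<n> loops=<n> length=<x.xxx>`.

segments=10 loops=1 length=9.011

cell (4,4): code 0100 → (4.367,5.000)–(5.000,4.453)
cell (4,5): code 1100 → (4.291,6.000)–(4.367,5.000)
cell (4,6): code 1000 → (5.000,6.658)–(4.291,6.000)
cell (5,4): code 0110 → (5.000,4.453)–(6.000,4.527)
cell (5,6): code 1001 → (6.000,6.791)–(5.000,6.658)
cell (6,4): code 0110 → (6.000,4.527)–(7.000,4.922)
cell (6,6): code 1001 → (7.000,6.665)–(6.000,6.791)
cell (7,4): code 0010 → (7.000,4.922)–(7.095,5.000)
cell (7,5): code 0011 → (7.095,5.000)–(7.573,6.000)
cell (7,6): code 0001 → (7.573,6.000)–(7.000,6.665)
total: 10 segments, chained into 1 closed loop(s), length Σ = 9.010848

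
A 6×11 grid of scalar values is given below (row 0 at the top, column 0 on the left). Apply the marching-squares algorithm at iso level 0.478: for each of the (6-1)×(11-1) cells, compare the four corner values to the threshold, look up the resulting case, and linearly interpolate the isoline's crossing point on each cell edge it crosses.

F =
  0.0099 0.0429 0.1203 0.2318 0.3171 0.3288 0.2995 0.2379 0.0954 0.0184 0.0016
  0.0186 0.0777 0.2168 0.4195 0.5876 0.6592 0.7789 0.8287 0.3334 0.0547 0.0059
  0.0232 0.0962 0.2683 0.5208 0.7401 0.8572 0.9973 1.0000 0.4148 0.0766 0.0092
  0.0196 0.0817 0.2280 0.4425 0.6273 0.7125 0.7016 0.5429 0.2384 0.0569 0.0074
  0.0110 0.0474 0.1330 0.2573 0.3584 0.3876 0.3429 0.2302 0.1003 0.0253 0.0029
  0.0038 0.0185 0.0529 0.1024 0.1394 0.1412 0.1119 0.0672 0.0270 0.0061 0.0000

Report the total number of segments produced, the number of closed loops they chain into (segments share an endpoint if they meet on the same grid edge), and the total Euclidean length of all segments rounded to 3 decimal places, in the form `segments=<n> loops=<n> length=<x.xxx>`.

segments=16 loops=1 length=13.505

cell (0,3): code 0100 → (0.595,4.000)–(1.000,3.348)
cell (0,4): code 1100 → (0.452,5.000)–(0.595,4.000)
cell (0,5): code 1100 → (0.372,6.000)–(0.452,5.000)
cell (0,6): code 1100 → (0.406,7.000)–(0.372,6.000)
cell (0,7): code 1000 → (1.000,7.708)–(0.406,7.000)
cell (1,2): code 0100 → (1.577,3.000)–(2.000,2.830)
cell (1,3): code 1110 → (1.000,3.348)–(1.577,3.000)
cell (1,7): code 1001 → (2.000,7.892)–(1.000,7.708)
cell (2,2): code 0010 → (2.000,2.830)–(2.547,3.000)
cell (2,3): code 0111 → (2.547,3.000)–(3.000,3.192)
cell (2,7): code 1001 → (3.000,7.213)–(2.000,7.892)
cell (3,3): code 0010 → (3.000,3.192)–(3.555,4.000)
cell (3,4): code 0011 → (3.555,4.000)–(3.722,5.000)
cell (3,5): code 0011 → (3.722,5.000)–(3.623,6.000)
cell (3,6): code 0011 → (3.623,6.000)–(3.208,7.000)
cell (3,7): code 0001 → (3.208,7.000)–(3.000,7.213)
total: 16 segments, chained into 1 closed loop(s), length Σ = 13.504535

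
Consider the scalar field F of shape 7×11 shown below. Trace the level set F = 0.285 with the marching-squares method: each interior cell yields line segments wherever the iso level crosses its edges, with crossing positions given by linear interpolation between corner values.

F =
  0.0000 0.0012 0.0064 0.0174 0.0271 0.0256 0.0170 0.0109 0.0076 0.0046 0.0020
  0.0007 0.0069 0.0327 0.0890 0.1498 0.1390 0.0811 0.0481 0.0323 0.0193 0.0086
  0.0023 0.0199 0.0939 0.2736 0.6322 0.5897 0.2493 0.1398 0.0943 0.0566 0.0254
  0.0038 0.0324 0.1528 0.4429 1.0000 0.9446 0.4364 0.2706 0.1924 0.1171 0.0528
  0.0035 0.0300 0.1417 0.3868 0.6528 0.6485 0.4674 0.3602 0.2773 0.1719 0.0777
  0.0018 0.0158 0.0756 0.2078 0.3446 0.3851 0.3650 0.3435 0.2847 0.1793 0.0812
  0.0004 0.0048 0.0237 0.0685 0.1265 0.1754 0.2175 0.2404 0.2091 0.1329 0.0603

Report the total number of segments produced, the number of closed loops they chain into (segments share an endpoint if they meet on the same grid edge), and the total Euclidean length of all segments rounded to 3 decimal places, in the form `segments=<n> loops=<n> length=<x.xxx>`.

cell (1,3): code 0100 → (1.280,4.000)–(2.000,3.032)
cell (1,4): code 1100 → (1.324,5.000)–(1.280,4.000)
cell (1,5): code 1000 → (2.000,5.895)–(1.324,5.000)
cell (2,2): code 0100 → (2.067,3.000)–(3.000,2.456)
cell (2,3): code 1110 → (2.000,3.032)–(2.067,3.000)
cell (2,5): code 1101 → (2.191,6.000)–(2.000,5.895)
cell (2,6): code 1000 → (3.000,6.913)–(2.191,6.000)
cell (3,2): code 0110 → (3.000,2.456)–(4.000,2.585)
cell (3,6): code 1101 → (3.161,7.000)–(3.000,6.913)
cell (3,7): code 1000 → (4.000,7.907)–(3.161,7.000)
cell (4,2): code 0010 → (4.000,2.585)–(4.569,3.000)
cell (4,3): code 0111 → (4.569,3.000)–(5.000,3.564)
cell (4,7): code 1001 → (5.000,7.995)–(4.000,7.907)
cell (5,3): code 0010 → (5.000,3.564)–(5.273,4.000)
cell (5,4): code 0011 → (5.273,4.000)–(5.477,5.000)
cell (5,5): code 0011 → (5.477,5.000)–(5.542,6.000)
cell (5,6): code 0011 → (5.542,6.000)–(5.567,7.000)
cell (5,7): code 0001 → (5.567,7.000)–(5.000,7.995)
total: 18 segments, chained into 1 closed loop(s), length Σ = 15.449046

segments=18 loops=1 length=15.449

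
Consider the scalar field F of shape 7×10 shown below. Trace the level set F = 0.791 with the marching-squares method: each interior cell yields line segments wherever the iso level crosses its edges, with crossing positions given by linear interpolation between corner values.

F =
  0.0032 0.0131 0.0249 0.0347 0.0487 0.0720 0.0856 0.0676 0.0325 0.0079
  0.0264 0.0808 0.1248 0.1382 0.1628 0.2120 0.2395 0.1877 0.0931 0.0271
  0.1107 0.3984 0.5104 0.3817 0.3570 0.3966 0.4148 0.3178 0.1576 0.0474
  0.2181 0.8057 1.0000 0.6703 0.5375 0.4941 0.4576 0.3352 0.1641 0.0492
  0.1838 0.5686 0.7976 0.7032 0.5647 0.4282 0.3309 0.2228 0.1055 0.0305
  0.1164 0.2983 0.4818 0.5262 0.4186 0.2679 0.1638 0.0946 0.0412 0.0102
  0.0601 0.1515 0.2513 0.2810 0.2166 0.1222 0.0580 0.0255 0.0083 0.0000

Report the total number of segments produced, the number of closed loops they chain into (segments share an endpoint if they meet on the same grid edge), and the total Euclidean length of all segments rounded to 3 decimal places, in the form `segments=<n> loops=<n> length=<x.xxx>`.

segments=8 loops=1 length=4.556

cell (2,0): code 0100 → (2.964,1.000)–(3.000,0.975)
cell (2,1): code 1100 → (2.573,2.000)–(2.964,1.000)
cell (2,2): code 1000 → (3.000,2.634)–(2.573,2.000)
cell (3,0): code 0010 → (3.000,0.975)–(3.062,1.000)
cell (3,1): code 0111 → (3.062,1.000)–(4.000,1.971)
cell (3,2): code 1001 → (4.000,2.070)–(3.000,2.634)
cell (4,1): code 0010 → (4.000,1.971)–(4.021,2.000)
cell (4,2): code 0001 → (4.021,2.000)–(4.000,2.070)
total: 8 segments, chained into 1 closed loop(s), length Σ = 4.555510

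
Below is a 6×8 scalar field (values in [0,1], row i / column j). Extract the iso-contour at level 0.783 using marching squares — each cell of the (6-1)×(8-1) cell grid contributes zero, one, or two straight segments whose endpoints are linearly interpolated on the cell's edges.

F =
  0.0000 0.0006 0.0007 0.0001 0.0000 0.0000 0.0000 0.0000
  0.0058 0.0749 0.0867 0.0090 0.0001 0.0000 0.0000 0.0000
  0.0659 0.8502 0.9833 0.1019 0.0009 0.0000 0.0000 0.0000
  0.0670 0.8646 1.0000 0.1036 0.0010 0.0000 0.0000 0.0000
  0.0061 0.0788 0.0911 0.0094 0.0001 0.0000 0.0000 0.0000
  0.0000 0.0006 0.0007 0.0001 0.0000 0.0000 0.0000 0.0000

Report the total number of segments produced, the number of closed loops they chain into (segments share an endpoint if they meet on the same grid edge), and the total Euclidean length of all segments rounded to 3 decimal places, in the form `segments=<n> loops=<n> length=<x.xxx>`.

cell (1,0): code 0100 → (1.913,1.000)–(2.000,0.914)
cell (1,1): code 1100 → (1.777,2.000)–(1.913,1.000)
cell (1,2): code 1000 → (2.000,2.227)–(1.777,2.000)
cell (2,0): code 0110 → (2.000,0.914)–(3.000,0.898)
cell (2,2): code 1001 → (3.000,2.242)–(2.000,2.227)
cell (3,0): code 0010 → (3.000,0.898)–(3.104,1.000)
cell (3,1): code 0011 → (3.104,1.000)–(3.239,2.000)
cell (3,2): code 0001 → (3.239,2.000)–(3.000,2.242)
total: 8 segments, chained into 1 closed loop(s), length Σ = 4.944938

segments=8 loops=1 length=4.945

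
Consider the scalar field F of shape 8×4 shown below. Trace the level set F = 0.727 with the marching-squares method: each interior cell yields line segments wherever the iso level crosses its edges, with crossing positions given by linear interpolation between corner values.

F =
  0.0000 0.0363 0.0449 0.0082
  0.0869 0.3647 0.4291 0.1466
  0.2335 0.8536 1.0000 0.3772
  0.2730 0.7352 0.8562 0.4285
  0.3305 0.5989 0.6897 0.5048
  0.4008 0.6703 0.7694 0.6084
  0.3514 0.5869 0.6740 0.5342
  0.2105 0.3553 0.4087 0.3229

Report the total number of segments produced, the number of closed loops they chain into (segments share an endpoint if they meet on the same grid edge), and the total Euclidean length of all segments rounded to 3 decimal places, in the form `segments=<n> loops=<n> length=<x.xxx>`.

segments=12 loops=2 length=8.564

cell (1,0): code 0100 → (1.741,1.000)–(2.000,0.796)
cell (1,1): code 1100 → (1.522,2.000)–(1.741,1.000)
cell (1,2): code 1000 → (2.000,2.438)–(1.522,2.000)
cell (2,0): code 0110 → (2.000,0.796)–(3.000,0.982)
cell (2,2): code 1001 → (3.000,2.302)–(2.000,2.438)
cell (3,0): code 0010 → (3.000,0.982)–(3.060,1.000)
cell (3,1): code 0011 → (3.060,1.000)–(3.776,2.000)
cell (3,2): code 0001 → (3.776,2.000)–(3.000,2.302)
cell (4,1): code 0100 → (4.468,2.000)–(5.000,1.572)
cell (4,2): code 1000 → (5.000,2.263)–(4.468,2.000)
cell (5,1): code 0010 → (5.000,1.572)–(5.444,2.000)
cell (5,2): code 0001 → (5.444,2.000)–(5.000,2.263)
total: 12 segments, chained into 2 closed loop(s), length Σ = 8.563725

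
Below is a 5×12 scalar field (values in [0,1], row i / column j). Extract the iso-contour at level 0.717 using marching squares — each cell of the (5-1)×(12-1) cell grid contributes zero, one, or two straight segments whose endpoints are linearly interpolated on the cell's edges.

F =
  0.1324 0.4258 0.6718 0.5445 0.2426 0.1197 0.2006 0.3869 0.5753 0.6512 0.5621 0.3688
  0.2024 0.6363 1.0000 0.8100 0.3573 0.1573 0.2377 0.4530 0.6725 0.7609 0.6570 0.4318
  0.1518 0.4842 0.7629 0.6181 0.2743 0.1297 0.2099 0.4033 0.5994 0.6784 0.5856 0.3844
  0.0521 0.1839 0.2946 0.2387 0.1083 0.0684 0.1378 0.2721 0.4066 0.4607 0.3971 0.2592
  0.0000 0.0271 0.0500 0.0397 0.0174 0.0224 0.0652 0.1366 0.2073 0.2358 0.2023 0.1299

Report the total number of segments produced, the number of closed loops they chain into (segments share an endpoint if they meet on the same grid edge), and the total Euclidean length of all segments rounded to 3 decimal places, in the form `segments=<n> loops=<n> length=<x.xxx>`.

cell (0,1): code 0100 → (0.138,2.000)–(1.000,1.222)
cell (0,2): code 1100 → (0.650,3.000)–(0.138,2.000)
cell (0,3): code 1000 → (1.000,3.205)–(0.650,3.000)
cell (0,8): code 0100 → (0.600,9.000)–(1.000,8.503)
cell (0,9): code 1000 → (1.000,9.423)–(0.600,9.000)
cell (1,1): code 0110 → (1.000,1.222)–(2.000,1.835)
cell (1,2): code 1011 → (2.000,2.317)–(1.485,3.000)
cell (1,3): code 0001 → (1.485,3.000)–(1.000,3.205)
cell (1,8): code 0010 → (1.000,8.503)–(1.532,9.000)
cell (1,9): code 0001 → (1.532,9.000)–(1.000,9.423)
cell (2,1): code 0010 → (2.000,1.835)–(2.098,2.000)
cell (2,2): code 0001 → (2.098,2.000)–(2.000,2.317)
total: 12 segments, chained into 2 closed loop(s), length Σ = 8.396653

segments=12 loops=2 length=8.397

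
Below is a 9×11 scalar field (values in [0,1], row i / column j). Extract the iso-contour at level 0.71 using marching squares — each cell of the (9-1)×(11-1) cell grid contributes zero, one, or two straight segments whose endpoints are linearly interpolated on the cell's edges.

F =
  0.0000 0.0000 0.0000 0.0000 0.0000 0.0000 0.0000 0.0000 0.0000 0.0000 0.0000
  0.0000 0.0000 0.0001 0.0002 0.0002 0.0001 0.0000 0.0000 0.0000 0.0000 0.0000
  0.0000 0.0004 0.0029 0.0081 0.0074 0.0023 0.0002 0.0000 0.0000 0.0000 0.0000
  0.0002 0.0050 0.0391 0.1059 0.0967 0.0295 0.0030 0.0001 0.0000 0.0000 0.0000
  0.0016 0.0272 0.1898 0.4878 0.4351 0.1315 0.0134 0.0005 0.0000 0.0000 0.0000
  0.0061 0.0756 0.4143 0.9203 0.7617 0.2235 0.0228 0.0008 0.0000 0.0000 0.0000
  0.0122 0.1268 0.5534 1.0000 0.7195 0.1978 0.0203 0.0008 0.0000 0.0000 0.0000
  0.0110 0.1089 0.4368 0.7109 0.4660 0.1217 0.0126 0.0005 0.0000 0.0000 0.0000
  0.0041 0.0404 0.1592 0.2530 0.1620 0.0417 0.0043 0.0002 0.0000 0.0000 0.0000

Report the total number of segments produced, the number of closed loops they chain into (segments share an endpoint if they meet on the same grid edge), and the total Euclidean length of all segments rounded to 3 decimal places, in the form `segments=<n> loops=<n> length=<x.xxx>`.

cell (4,2): code 0100 → (4.514,3.000)–(5.000,2.584)
cell (4,3): code 1100 → (4.842,4.000)–(4.514,3.000)
cell (4,4): code 1000 → (5.000,4.096)–(4.842,4.000)
cell (5,2): code 0110 → (5.000,2.584)–(6.000,2.351)
cell (5,4): code 1001 → (6.000,4.018)–(5.000,4.096)
cell (6,2): code 0110 → (6.000,2.351)–(7.000,2.997)
cell (6,3): code 1011 → (7.000,3.004)–(6.037,4.000)
cell (6,4): code 0001 → (6.037,4.000)–(6.000,4.018)
cell (7,2): code 0010 → (7.000,2.997)–(7.002,3.000)
cell (7,3): code 0001 → (7.002,3.000)–(7.000,3.004)
total: 10 segments, chained into 1 closed loop(s), length Σ = 6.532735

segments=10 loops=1 length=6.533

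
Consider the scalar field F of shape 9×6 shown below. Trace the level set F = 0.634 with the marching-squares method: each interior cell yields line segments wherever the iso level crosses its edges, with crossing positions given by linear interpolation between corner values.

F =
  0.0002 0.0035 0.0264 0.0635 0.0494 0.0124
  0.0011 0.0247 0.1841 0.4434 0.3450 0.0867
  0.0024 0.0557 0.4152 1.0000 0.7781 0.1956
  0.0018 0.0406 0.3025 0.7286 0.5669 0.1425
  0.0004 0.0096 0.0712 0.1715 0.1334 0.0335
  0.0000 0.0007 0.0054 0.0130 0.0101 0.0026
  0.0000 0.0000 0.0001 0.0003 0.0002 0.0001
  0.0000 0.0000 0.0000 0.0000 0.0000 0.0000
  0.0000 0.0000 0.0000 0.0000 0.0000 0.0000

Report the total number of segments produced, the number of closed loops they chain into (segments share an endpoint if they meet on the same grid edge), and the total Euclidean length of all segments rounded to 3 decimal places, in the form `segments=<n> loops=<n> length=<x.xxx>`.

cell (1,2): code 0100 → (1.342,3.000)–(2.000,2.374)
cell (1,3): code 1100 → (1.667,4.000)–(1.342,3.000)
cell (1,4): code 1000 → (2.000,4.247)–(1.667,4.000)
cell (2,2): code 0110 → (2.000,2.374)–(3.000,2.778)
cell (2,3): code 1011 → (3.000,3.585)–(2.682,4.000)
cell (2,4): code 0001 → (2.682,4.000)–(2.000,4.247)
cell (3,2): code 0010 → (3.000,2.778)–(3.170,3.000)
cell (3,3): code 0001 → (3.170,3.000)–(3.000,3.585)
total: 8 segments, chained into 1 closed loop(s), length Σ = 5.589369

segments=8 loops=1 length=5.589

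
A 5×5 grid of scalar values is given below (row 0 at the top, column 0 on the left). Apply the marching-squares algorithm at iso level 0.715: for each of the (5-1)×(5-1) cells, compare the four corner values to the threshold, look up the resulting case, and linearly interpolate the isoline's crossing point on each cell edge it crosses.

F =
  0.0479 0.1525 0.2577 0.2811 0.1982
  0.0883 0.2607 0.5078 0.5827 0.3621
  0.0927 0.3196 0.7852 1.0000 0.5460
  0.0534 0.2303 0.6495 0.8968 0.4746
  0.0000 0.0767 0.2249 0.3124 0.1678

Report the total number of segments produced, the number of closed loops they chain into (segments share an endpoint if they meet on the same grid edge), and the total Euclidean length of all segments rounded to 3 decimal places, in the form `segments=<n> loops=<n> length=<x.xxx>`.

cell (1,1): code 0100 → (1.747,2.000)–(2.000,1.849)
cell (1,2): code 1100 → (1.317,3.000)–(1.747,2.000)
cell (1,3): code 1000 → (2.000,3.628)–(1.317,3.000)
cell (2,1): code 0010 → (2.000,1.849)–(2.517,2.000)
cell (2,2): code 0111 → (2.517,2.000)–(3.000,2.265)
cell (2,3): code 1001 → (3.000,3.431)–(2.000,3.628)
cell (3,2): code 0010 → (3.000,2.265)–(3.311,3.000)
cell (3,3): code 0001 → (3.311,3.000)–(3.000,3.431)
total: 8 segments, chained into 1 closed loop(s), length Σ = 5.748839

segments=8 loops=1 length=5.749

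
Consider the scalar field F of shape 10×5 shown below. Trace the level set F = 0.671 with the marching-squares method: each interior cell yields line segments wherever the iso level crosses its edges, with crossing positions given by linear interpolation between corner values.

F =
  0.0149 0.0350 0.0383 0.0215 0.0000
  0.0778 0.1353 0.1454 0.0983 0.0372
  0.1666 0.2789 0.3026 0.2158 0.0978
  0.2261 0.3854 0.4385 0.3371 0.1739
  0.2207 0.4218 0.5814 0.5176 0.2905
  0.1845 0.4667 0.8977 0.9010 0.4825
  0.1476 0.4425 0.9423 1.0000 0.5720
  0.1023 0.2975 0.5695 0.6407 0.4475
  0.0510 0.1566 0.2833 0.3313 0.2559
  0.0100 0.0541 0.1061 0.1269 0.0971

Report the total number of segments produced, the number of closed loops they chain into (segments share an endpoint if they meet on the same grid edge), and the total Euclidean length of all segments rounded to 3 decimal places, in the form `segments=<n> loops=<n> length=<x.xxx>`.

segments=8 loops=1 length=7.854

cell (4,1): code 0100 → (4.283,2.000)–(5.000,1.474)
cell (4,2): code 1100 → (4.400,3.000)–(4.283,2.000)
cell (4,3): code 1000 → (5.000,3.550)–(4.400,3.000)
cell (5,1): code 0110 → (5.000,1.474)–(6.000,1.457)
cell (5,3): code 1001 → (6.000,3.769)–(5.000,3.550)
cell (6,1): code 0010 → (6.000,1.457)–(6.728,2.000)
cell (6,2): code 0011 → (6.728,2.000)–(6.916,3.000)
cell (6,3): code 0001 → (6.916,3.000)–(6.000,3.769)
total: 8 segments, chained into 1 closed loop(s), length Σ = 7.854205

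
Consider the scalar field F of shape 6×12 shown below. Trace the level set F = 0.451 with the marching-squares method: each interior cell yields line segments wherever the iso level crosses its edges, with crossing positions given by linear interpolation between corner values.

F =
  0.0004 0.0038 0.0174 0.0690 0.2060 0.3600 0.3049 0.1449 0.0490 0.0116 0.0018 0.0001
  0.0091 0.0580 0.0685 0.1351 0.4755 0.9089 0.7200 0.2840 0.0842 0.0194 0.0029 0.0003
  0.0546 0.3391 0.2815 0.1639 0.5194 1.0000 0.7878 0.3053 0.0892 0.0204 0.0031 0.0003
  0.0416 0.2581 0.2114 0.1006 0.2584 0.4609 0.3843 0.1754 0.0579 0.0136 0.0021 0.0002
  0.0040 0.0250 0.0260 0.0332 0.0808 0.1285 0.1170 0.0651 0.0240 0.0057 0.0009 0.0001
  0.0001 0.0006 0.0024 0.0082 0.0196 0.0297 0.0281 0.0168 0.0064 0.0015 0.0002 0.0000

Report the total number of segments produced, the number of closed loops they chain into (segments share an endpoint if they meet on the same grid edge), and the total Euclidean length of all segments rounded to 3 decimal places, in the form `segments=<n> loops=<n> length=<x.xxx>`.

segments=12 loops=1 length=8.978

cell (0,3): code 0100 → (0.909,4.000)–(1.000,3.928)
cell (0,4): code 1100 → (0.166,5.000)–(0.909,4.000)
cell (0,5): code 1100 → (0.352,6.000)–(0.166,5.000)
cell (0,6): code 1000 → (1.000,6.617)–(0.352,6.000)
cell (1,3): code 0110 → (1.000,3.928)–(2.000,3.808)
cell (1,6): code 1001 → (2.000,6.698)–(1.000,6.617)
cell (2,3): code 0010 → (2.000,3.808)–(2.262,4.000)
cell (2,4): code 0111 → (2.262,4.000)–(3.000,4.951)
cell (2,5): code 1011 → (3.000,5.129)–(2.835,6.000)
cell (2,6): code 0001 → (2.835,6.000)–(2.000,6.698)
cell (3,4): code 0010 → (3.000,4.951)–(3.030,5.000)
cell (3,5): code 0001 → (3.030,5.000)–(3.000,5.129)
total: 12 segments, chained into 1 closed loop(s), length Σ = 8.977612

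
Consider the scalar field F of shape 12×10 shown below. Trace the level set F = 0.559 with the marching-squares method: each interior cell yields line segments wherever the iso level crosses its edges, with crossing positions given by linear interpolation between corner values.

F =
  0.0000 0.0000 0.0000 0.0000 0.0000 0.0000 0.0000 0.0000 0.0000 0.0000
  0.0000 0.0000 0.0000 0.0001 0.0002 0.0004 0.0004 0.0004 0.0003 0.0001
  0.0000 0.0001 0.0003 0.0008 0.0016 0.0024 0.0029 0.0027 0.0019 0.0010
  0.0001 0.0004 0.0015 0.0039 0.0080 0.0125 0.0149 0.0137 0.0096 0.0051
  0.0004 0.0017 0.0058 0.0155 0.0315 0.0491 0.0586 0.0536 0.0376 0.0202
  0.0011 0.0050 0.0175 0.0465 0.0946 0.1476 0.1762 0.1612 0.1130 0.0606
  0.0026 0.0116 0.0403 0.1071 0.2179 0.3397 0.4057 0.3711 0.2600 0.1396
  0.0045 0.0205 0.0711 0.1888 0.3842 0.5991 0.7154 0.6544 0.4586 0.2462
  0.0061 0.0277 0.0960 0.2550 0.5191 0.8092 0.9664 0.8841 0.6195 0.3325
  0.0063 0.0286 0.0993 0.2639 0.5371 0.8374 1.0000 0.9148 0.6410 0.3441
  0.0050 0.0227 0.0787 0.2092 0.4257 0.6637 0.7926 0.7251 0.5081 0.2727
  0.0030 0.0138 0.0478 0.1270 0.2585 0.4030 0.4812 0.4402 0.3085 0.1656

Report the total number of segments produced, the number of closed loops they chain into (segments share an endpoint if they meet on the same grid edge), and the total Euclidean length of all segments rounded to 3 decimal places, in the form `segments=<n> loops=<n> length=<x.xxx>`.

segments=16 loops=1 length=13.226

cell (6,4): code 0100 → (6.845,5.000)–(7.000,4.813)
cell (6,5): code 1100 → (6.495,6.000)–(6.845,5.000)
cell (6,6): code 1100 → (6.663,7.000)–(6.495,6.000)
cell (6,7): code 1000 → (7.000,7.487)–(6.663,7.000)
cell (7,4): code 0110 → (7.000,4.813)–(8.000,4.138)
cell (7,7): code 1101 → (7.624,8.000)–(7.000,7.487)
cell (7,8): code 1000 → (8.000,8.211)–(7.624,8.000)
cell (8,4): code 0110 → (8.000,4.138)–(9.000,4.073)
cell (8,8): code 1001 → (9.000,8.276)–(8.000,8.211)
cell (9,4): code 0110 → (9.000,4.073)–(10.000,4.560)
cell (9,7): code 1011 → (10.000,7.765)–(9.617,8.000)
cell (9,8): code 0001 → (9.617,8.000)–(9.000,8.276)
cell (10,4): code 0010 → (10.000,4.560)–(10.402,5.000)
cell (10,5): code 0011 → (10.402,5.000)–(10.750,6.000)
cell (10,6): code 0011 → (10.750,6.000)–(10.583,7.000)
cell (10,7): code 0001 → (10.583,7.000)–(10.000,7.765)
total: 16 segments, chained into 1 closed loop(s), length Σ = 13.226370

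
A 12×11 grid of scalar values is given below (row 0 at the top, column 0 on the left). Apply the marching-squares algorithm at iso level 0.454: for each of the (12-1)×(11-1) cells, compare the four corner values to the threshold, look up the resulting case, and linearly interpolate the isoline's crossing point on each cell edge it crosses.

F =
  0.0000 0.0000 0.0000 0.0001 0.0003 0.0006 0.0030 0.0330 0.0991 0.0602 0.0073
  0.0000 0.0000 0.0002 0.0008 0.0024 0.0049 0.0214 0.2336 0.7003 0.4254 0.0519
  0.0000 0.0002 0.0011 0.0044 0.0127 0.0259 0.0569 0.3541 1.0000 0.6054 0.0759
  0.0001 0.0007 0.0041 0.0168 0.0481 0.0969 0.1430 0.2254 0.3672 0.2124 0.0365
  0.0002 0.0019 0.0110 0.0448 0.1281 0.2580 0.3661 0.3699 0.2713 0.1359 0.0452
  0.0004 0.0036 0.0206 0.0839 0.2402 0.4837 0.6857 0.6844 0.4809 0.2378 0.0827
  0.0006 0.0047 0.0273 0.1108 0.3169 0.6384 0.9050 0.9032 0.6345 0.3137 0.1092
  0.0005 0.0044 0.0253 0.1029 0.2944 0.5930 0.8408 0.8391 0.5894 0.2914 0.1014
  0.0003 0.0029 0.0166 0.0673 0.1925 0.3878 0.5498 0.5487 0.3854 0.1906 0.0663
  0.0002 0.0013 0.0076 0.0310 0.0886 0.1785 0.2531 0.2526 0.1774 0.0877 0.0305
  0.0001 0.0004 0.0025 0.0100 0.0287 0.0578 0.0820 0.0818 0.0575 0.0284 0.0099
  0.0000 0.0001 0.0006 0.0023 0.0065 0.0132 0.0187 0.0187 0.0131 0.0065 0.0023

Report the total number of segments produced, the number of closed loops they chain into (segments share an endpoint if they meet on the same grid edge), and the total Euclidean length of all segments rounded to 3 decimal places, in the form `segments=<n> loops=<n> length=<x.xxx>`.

cell (0,7): code 0100 → (0.590,8.000)–(1.000,7.472)
cell (0,8): code 1000 → (1.000,8.896)–(0.590,8.000)
cell (1,7): code 0110 → (1.000,7.472)–(2.000,7.155)
cell (1,8): code 1101 → (1.159,9.000)–(1.000,8.896)
cell (1,9): code 1000 → (2.000,9.286)–(1.159,9.000)
cell (2,7): code 0010 → (2.000,7.155)–(2.863,8.000)
cell (2,8): code 0011 → (2.863,8.000)–(2.385,9.000)
cell (2,9): code 0001 → (2.385,9.000)–(2.000,9.286)
cell (4,4): code 0100 → (4.868,5.000)–(5.000,4.878)
cell (4,5): code 1100 → (4.275,6.000)–(4.868,5.000)
cell (4,6): code 1100 → (4.267,7.000)–(4.275,6.000)
cell (4,7): code 1100 → (4.872,8.000)–(4.267,7.000)
cell (4,8): code 1000 → (5.000,8.111)–(4.872,8.000)
cell (5,4): code 0110 → (5.000,4.878)–(6.000,4.426)
cell (5,8): code 1001 → (6.000,8.563)–(5.000,8.111)
cell (6,4): code 0110 → (6.000,4.426)–(7.000,4.534)
cell (6,8): code 1001 → (7.000,8.454)–(6.000,8.563)
cell (7,4): code 0010 → (7.000,4.534)–(7.677,5.000)
cell (7,5): code 0111 → (7.677,5.000)–(8.000,5.409)
cell (7,7): code 1011 → (8.000,7.580)–(7.664,8.000)
cell (7,8): code 0001 → (7.664,8.000)–(7.000,8.454)
cell (8,5): code 0010 → (8.000,5.409)–(8.323,6.000)
cell (8,6): code 0011 → (8.323,6.000)–(8.320,7.000)
cell (8,7): code 0001 → (8.320,7.000)–(8.000,7.580)
total: 24 segments, chained into 2 closed loop(s), length Σ = 19.484116

segments=24 loops=2 length=19.484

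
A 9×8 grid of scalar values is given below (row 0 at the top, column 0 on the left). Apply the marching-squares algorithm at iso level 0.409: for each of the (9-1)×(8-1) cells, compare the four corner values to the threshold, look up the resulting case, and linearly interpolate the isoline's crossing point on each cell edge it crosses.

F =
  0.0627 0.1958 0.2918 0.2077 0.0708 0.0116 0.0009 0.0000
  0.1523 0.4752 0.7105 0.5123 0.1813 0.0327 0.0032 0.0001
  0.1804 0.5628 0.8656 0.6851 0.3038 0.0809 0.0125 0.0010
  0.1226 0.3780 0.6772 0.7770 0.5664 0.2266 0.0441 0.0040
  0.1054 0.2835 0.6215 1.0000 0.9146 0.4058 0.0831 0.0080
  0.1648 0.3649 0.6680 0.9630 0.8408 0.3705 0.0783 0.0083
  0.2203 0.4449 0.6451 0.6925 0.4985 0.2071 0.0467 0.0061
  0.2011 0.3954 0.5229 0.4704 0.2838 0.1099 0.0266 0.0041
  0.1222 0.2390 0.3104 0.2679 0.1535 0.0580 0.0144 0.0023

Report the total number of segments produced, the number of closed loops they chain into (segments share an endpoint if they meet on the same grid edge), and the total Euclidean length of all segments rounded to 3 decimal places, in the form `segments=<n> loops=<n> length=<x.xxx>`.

segments=24 loops=1 length=18.795

cell (0,0): code 0100 → (0.763,1.000)–(1.000,0.795)
cell (0,1): code 1100 → (0.280,2.000)–(0.763,1.000)
cell (0,2): code 1100 → (0.661,3.000)–(0.280,2.000)
cell (0,3): code 1000 → (1.000,3.312)–(0.661,3.000)
cell (1,0): code 0110 → (1.000,0.795)–(2.000,0.598)
cell (1,3): code 1001 → (2.000,3.724)–(1.000,3.312)
cell (2,0): code 0010 → (2.000,0.598)–(2.832,1.000)
cell (2,1): code 0111 → (2.832,1.000)–(3.000,1.104)
cell (2,3): code 1101 → (2.401,4.000)–(2.000,3.724)
cell (2,4): code 1000 → (3.000,4.463)–(2.401,4.000)
cell (3,1): code 0110 → (3.000,1.104)–(4.000,1.371)
cell (3,4): code 1001 → (4.000,4.994)–(3.000,4.463)
cell (4,1): code 0110 → (4.000,1.371)–(5.000,1.145)
cell (4,4): code 1001 → (5.000,4.918)–(4.000,4.994)
cell (5,0): code 0100 → (5.551,1.000)–(6.000,0.840)
cell (5,1): code 1110 → (5.000,1.145)–(5.551,1.000)
cell (5,4): code 1001 → (6.000,4.307)–(5.000,4.918)
cell (6,0): code 0010 → (6.000,0.840)–(6.725,1.000)
cell (6,1): code 0111 → (6.725,1.000)–(7.000,1.107)
cell (6,3): code 1011 → (7.000,3.329)–(6.417,4.000)
cell (6,4): code 0001 → (6.417,4.000)–(6.000,4.307)
cell (7,1): code 0010 → (7.000,1.107)–(7.536,2.000)
cell (7,2): code 0011 → (7.536,2.000)–(7.303,3.000)
cell (7,3): code 0001 → (7.303,3.000)–(7.000,3.329)
total: 24 segments, chained into 1 closed loop(s), length Σ = 18.794889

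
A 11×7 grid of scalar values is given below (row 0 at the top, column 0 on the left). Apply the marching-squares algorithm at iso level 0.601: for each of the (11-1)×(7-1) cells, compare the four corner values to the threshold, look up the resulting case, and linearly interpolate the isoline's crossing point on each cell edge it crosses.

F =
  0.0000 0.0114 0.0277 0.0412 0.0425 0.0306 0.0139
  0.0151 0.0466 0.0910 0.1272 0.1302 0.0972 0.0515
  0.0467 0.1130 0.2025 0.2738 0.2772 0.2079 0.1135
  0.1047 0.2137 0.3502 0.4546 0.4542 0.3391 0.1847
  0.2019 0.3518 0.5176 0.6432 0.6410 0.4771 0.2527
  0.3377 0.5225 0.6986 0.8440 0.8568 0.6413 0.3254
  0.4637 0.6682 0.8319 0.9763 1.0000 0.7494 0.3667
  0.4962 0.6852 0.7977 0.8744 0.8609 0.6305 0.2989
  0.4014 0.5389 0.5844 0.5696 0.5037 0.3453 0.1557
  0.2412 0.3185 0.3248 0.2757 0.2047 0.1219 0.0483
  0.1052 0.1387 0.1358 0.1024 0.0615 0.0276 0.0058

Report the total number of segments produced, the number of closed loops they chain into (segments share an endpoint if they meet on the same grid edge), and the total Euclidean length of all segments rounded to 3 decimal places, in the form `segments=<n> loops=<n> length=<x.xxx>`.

cell (3,2): code 0100 → (3.776,3.000)–(4.000,2.664)
cell (3,3): code 1100 → (3.786,4.000)–(3.776,3.000)
cell (3,4): code 1000 → (4.000,4.244)–(3.786,4.000)
cell (4,1): code 0100 → (4.461,2.000)–(5.000,1.446)
cell (4,2): code 1110 → (4.000,2.664)–(4.461,2.000)
cell (4,4): code 1101 → (4.755,5.000)–(4.000,4.244)
cell (4,5): code 1000 → (5.000,5.128)–(4.755,5.000)
cell (5,0): code 0100 → (5.539,1.000)–(6.000,0.671)
cell (5,1): code 1110 → (5.000,1.446)–(5.539,1.000)
cell (5,5): code 1001 → (6.000,5.388)–(5.000,5.128)
cell (6,0): code 0110 → (6.000,0.671)–(7.000,0.554)
cell (6,5): code 1001 → (7.000,5.089)–(6.000,5.388)
cell (7,0): code 0010 → (7.000,0.554)–(7.576,1.000)
cell (7,1): code 0011 → (7.576,1.000)–(7.922,2.000)
cell (7,2): code 0011 → (7.922,2.000)–(7.897,3.000)
cell (7,3): code 0011 → (7.897,3.000)–(7.728,4.000)
cell (7,4): code 0011 → (7.728,4.000)–(7.103,5.000)
cell (7,5): code 0001 → (7.103,5.000)–(7.000,5.089)
total: 18 segments, chained into 1 closed loop(s), length Σ = 14.119959

segments=18 loops=1 length=14.120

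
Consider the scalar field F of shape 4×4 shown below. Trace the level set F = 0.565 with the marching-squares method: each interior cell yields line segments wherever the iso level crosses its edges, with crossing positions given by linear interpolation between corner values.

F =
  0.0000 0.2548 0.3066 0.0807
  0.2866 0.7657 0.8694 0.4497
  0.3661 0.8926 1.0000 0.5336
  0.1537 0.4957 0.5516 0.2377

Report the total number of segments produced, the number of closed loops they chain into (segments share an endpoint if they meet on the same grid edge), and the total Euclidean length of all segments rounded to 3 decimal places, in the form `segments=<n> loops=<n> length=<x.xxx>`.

segments=8 loops=1 length=7.921

cell (0,0): code 0100 → (0.607,1.000)–(1.000,0.581)
cell (0,1): code 1100 → (0.459,2.000)–(0.607,1.000)
cell (0,2): code 1000 → (1.000,2.725)–(0.459,2.000)
cell (1,0): code 0110 → (1.000,0.581)–(2.000,0.378)
cell (1,2): code 1001 → (2.000,2.933)–(1.000,2.725)
cell (2,0): code 0010 → (2.000,0.378)–(2.825,1.000)
cell (2,1): code 0011 → (2.825,1.000)–(2.970,2.000)
cell (2,2): code 0001 → (2.970,2.000)–(2.000,2.933)
total: 8 segments, chained into 1 closed loop(s), length Σ = 7.921480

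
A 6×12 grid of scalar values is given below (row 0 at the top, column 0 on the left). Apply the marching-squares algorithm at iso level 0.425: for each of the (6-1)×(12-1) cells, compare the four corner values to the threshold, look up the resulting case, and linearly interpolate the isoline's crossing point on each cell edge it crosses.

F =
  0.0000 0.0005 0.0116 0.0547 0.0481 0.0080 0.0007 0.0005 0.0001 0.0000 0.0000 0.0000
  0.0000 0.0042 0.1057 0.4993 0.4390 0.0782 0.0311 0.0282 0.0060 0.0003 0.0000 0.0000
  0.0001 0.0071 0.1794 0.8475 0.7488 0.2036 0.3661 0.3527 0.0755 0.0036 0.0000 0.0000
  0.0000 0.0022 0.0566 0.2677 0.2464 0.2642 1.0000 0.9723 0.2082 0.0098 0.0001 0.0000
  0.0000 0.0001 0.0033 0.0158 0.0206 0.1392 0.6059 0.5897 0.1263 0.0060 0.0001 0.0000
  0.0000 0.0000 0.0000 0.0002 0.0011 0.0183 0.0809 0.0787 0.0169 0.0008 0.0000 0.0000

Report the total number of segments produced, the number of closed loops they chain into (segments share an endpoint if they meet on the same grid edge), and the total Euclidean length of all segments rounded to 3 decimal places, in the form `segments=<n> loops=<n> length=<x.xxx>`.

cell (0,2): code 0100 → (0.833,3.000)–(1.000,2.811)
cell (0,3): code 1100 → (0.964,4.000)–(0.833,3.000)
cell (0,4): code 1000 → (1.000,4.039)–(0.964,4.000)
cell (1,2): code 0110 → (1.000,2.811)–(2.000,2.368)
cell (1,4): code 1001 → (2.000,4.594)–(1.000,4.039)
cell (2,2): code 0010 → (2.000,2.368)–(2.729,3.000)
cell (2,3): code 0011 → (2.729,3.000)–(2.645,4.000)
cell (2,4): code 0001 → (2.645,4.000)–(2.000,4.594)
cell (2,5): code 0100 → (2.093,6.000)–(3.000,5.219)
cell (2,6): code 1100 → (2.117,7.000)–(2.093,6.000)
cell (2,7): code 1000 → (3.000,7.716)–(2.117,7.000)
cell (3,5): code 0110 → (3.000,5.219)–(4.000,5.612)
cell (3,7): code 1001 → (4.000,7.355)–(3.000,7.716)
cell (4,5): code 0010 → (4.000,5.612)–(4.345,6.000)
cell (4,6): code 0011 → (4.345,6.000)–(4.322,7.000)
cell (4,7): code 0001 → (4.322,7.000)–(4.000,7.355)
total: 16 segments, chained into 2 closed loop(s), length Σ = 13.867370

segments=16 loops=2 length=13.867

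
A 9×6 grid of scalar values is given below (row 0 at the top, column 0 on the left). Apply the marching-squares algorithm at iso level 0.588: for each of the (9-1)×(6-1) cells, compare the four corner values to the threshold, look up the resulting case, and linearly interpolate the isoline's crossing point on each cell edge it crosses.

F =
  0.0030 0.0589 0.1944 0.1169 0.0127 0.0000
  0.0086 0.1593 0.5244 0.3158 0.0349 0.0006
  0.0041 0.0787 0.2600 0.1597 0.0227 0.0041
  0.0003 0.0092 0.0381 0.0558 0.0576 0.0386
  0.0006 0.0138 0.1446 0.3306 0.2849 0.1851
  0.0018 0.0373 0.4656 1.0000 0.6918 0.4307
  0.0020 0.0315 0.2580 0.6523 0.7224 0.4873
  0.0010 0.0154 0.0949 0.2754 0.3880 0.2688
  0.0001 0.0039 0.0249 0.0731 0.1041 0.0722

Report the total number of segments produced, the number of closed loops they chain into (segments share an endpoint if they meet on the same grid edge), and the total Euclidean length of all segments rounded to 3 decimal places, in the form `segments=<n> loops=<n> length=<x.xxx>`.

cell (4,2): code 0100 → (4.385,3.000)–(5.000,2.229)
cell (4,3): code 1100 → (4.745,4.000)–(4.385,3.000)
cell (4,4): code 1000 → (5.000,4.398)–(4.745,4.000)
cell (5,2): code 0110 → (5.000,2.229)–(6.000,2.837)
cell (5,4): code 1001 → (6.000,4.572)–(5.000,4.398)
cell (6,2): code 0010 → (6.000,2.837)–(6.171,3.000)
cell (6,3): code 0011 → (6.171,3.000)–(6.402,4.000)
cell (6,4): code 0001 → (6.402,4.000)–(6.000,4.572)
total: 8 segments, chained into 1 closed loop(s), length Σ = 6.668350

segments=8 loops=1 length=6.668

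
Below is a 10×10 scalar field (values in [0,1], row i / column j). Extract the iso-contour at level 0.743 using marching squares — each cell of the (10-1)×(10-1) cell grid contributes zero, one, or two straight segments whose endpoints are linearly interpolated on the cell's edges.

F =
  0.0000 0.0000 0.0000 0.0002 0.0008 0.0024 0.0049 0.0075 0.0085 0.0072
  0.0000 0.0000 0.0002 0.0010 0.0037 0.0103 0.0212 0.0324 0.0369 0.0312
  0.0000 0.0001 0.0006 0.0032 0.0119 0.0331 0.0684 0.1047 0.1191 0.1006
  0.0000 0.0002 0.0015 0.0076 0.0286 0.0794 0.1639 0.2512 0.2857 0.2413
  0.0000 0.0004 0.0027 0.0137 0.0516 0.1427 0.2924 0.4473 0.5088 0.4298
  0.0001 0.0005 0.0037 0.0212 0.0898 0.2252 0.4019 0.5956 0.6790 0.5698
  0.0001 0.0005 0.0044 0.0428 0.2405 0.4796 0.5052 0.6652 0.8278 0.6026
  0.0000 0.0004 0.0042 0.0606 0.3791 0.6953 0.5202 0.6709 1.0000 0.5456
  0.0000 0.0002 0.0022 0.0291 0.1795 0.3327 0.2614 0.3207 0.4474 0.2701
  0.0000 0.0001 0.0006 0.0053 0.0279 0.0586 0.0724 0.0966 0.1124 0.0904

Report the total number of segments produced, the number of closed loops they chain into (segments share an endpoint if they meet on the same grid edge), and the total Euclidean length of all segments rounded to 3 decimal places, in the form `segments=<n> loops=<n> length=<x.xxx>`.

segments=6 loops=1 length=5.148

cell (5,7): code 0100 → (5.430,8.000)–(6.000,7.478)
cell (5,8): code 1000 → (6.000,8.377)–(5.430,8.000)
cell (6,7): code 0110 → (6.000,7.478)–(7.000,7.219)
cell (6,8): code 1001 → (7.000,8.566)–(6.000,8.377)
cell (7,7): code 0010 → (7.000,7.219)–(7.465,8.000)
cell (7,8): code 0001 → (7.465,8.000)–(7.000,8.566)
total: 6 segments, chained into 1 closed loop(s), length Σ = 5.147525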